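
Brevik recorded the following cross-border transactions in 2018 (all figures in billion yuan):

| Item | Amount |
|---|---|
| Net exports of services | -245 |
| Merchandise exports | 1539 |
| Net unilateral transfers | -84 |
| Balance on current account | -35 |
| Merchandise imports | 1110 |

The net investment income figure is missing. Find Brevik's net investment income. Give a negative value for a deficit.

Current account = goods balance + services balance + net primary income + net secondary income
Sum of the known components = 100
Net investment income = CA - (known components) = -35 - 100 = -135

-135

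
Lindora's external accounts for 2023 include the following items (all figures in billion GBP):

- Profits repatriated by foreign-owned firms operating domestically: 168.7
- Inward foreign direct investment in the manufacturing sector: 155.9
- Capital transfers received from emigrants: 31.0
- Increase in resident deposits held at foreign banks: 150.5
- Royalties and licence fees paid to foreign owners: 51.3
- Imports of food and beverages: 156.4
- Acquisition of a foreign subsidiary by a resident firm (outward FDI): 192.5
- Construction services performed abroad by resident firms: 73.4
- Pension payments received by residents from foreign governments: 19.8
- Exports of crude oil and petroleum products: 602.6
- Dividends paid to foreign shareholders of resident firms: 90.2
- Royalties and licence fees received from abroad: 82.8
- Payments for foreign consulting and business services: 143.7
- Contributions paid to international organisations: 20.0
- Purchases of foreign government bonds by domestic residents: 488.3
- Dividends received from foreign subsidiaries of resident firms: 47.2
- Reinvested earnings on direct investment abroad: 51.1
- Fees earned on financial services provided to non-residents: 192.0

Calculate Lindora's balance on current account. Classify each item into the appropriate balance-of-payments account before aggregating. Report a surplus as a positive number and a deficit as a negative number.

438.6

Goods: -156.4 + 602.6 = 446.2
Services: -51.3 + 82.8 - 143.7 + 73.4 + 192.0 = 153.2
Primary income: -168.7 + 51.1 + 47.2 - 90.2 = -160.6
Secondary income: -20.0 + 19.8 = -0.2
Current account = 446.2 + 153.2 + (-160.6) + (-0.2) = 438.6
(Excluded from the current account — financial account: inward foreign direct investment in the manufacturing sector 155.9, increase in resident deposits held at foreign banks 150.5, acquisition of a foreign subsidiary by a resident firm (outward FDI) 192.5, purchases of foreign government bonds by domestic residents 488.3; capital account: capital transfers received from emigrants 31.0.)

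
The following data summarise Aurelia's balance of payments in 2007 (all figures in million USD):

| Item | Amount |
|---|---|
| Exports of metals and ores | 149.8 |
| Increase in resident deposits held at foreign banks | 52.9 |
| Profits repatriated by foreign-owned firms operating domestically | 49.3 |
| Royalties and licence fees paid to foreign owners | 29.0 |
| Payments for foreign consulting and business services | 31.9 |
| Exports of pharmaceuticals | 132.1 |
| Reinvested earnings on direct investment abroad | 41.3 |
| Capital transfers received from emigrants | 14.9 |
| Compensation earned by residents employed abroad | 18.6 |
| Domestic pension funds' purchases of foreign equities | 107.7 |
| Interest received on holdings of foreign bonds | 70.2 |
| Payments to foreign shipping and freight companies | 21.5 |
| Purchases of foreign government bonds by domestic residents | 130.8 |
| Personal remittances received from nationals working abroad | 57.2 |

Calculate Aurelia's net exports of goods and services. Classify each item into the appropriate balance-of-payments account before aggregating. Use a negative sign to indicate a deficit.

Goods: 149.8 + 132.1 = 281.9
Services: -21.5 - 31.9 - 29.0 = -82.4
Trade balance = 281.9 + (-82.4) = 199.5
(Excluded from the trade balance — financial account: increase in resident deposits held at foreign banks 52.9, domestic pension funds' purchases of foreign equities 107.7, purchases of foreign government bonds by domestic residents 130.8; primary income: profits repatriated by foreign-owned firms operating domestically 49.3, reinvested earnings on direct investment abroad 41.3, compensation earned by residents employed abroad 18.6, interest received on holdings of foreign bonds 70.2; capital account: capital transfers received from emigrants 14.9; secondary income: personal remittances received from nationals working abroad 57.2.)

199.5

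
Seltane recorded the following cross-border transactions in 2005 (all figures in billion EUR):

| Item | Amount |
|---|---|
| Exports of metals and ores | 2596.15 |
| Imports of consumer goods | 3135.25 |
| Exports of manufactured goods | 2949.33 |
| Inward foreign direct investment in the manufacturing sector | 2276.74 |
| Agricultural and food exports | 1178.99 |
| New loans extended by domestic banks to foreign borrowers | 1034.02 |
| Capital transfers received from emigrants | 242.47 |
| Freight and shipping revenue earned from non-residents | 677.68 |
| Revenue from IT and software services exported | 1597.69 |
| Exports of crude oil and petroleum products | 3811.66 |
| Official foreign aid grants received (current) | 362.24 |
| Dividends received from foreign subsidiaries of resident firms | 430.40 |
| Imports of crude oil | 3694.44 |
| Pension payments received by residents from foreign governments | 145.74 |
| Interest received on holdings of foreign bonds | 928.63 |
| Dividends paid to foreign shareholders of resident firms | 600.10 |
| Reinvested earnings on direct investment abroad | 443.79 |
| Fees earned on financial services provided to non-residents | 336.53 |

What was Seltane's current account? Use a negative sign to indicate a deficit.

Goods: 2596.15 - 3694.44 + 1178.99 - 3135.25 + 3811.66 + 2949.33 = 3706.44
Services: 336.53 + 677.68 + 1597.69 = 2611.90
Primary income: 928.63 - 600.10 + 443.79 + 430.40 = 1202.72
Secondary income: 145.74 + 362.24 = 507.98
Current account = 3706.44 + 2611.90 + 1202.72 + 507.98 = 8029.04
(Excluded from the current account — financial account: inward foreign direct investment in the manufacturing sector 2276.74, new loans extended by domestic banks to foreign borrowers 1034.02; capital account: capital transfers received from emigrants 242.47.)

8029.04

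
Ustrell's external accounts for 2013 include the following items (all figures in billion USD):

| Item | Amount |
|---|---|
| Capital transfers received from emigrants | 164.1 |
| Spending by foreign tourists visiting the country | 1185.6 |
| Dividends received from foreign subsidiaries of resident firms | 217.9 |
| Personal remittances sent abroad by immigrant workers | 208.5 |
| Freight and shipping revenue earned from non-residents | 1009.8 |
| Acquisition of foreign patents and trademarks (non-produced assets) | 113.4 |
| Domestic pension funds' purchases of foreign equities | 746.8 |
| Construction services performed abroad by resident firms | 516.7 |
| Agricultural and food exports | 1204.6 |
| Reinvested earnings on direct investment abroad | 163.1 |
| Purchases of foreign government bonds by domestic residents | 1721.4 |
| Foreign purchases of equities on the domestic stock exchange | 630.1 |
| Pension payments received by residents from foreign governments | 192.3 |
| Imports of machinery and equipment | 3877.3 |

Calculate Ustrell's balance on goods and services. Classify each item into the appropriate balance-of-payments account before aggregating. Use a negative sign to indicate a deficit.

Goods: -3877.3 + 1204.6 = -2672.7
Services: 1185.6 + 516.7 + 1009.8 = 2712.1
Trade balance = -2672.7 + 2712.1 = 39.4
(Excluded from the trade balance — capital account: capital transfers received from emigrants 164.1, acquisition of foreign patents and trademarks (non-produced assets) 113.4; primary income: dividends received from foreign subsidiaries of resident firms 217.9, reinvested earnings on direct investment abroad 163.1; secondary income: personal remittances sent abroad by immigrant workers 208.5, pension payments received by residents from foreign governments 192.3; financial account: domestic pension funds' purchases of foreign equities 746.8, purchases of foreign government bonds by domestic residents 1721.4, foreign purchases of equities on the domestic stock exchange 630.1.)

39.4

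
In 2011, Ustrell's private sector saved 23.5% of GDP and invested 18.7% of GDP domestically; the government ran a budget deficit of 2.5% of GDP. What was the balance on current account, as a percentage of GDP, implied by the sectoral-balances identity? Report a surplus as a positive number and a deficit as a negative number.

2.3

By the sectoral-balances identity, CA = (S_private - I) + (T - G).
Private balance = 23.5 - 18.7 = 4.8
Government balance (T - G) = -2.5
CA = 4.8 + (-2.5) = 2.3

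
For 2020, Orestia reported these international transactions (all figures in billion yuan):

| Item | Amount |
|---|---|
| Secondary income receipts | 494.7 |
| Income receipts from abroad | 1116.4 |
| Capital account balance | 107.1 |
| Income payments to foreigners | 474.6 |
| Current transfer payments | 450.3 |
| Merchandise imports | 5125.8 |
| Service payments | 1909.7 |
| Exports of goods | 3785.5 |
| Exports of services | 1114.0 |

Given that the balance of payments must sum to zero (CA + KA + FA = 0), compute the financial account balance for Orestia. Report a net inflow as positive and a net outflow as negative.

1342.7

Goods balance = 3785.5 - 5125.8 = -1340.3
Services balance = 1114.0 - 1909.7 = -795.7
Trade balance (goods + services) = -1340.3 + (-795.7) = -2136.0
Net primary income = 1116.4 - 474.6 = 641.8
Net secondary income = 494.7 - 450.3 = 44.4
Current account = -2136.0 + 641.8 + 44.4 = -1449.8
Financial account = -(-1449.8 + 107.1) = 1342.7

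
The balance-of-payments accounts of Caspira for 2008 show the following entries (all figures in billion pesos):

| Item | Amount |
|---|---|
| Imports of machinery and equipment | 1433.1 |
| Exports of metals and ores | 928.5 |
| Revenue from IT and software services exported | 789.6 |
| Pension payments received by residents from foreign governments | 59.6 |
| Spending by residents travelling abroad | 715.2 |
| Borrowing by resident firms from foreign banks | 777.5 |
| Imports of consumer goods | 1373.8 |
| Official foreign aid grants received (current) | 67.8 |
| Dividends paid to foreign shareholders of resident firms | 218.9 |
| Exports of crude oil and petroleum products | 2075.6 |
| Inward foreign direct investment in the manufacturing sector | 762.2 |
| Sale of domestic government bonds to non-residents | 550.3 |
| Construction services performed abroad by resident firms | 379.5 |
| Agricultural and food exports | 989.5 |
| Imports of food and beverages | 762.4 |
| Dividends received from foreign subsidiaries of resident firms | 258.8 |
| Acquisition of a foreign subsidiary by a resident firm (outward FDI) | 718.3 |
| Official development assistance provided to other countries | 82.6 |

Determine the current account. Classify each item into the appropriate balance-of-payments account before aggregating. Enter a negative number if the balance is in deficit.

Goods: 2075.6 - 1433.1 + 989.5 + 928.5 - 1373.8 - 762.4 = 424.3
Services: 789.6 + 379.5 - 715.2 = 453.9
Primary income: 258.8 - 218.9 = 39.9
Secondary income: 67.8 + 59.6 - 82.6 = 44.8
Current account = 424.3 + 453.9 + 39.9 + 44.8 = 962.9
(Excluded from the current account — financial account: borrowing by resident firms from foreign banks 777.5, inward foreign direct investment in the manufacturing sector 762.2, sale of domestic government bonds to non-residents 550.3, acquisition of a foreign subsidiary by a resident firm (outward FDI) 718.3.)

962.9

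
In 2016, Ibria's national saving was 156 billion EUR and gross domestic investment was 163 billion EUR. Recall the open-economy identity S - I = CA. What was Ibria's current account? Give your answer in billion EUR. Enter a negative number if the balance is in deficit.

S - I = CA (net lending to the rest of the world).
CA = S - I = 156 - 163 = -7

-7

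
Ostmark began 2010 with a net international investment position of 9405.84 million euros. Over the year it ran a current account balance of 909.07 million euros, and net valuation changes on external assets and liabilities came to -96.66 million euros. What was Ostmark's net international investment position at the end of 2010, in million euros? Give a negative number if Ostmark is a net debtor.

10218.25

Change in NIIP = current account + net valuation change = 909.07 + (-96.66) = 812.41
End-of-year NIIP = 9405.84 + 812.41 = 10218.25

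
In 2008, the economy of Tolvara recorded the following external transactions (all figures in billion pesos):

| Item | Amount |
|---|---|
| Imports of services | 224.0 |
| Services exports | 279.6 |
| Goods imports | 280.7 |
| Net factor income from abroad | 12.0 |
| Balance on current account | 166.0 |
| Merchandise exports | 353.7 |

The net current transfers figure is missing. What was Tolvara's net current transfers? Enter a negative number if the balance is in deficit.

25.4

Current account = goods balance + services balance + net primary income + net secondary income
Sum of the known components = 140.6
Net current transfers = CA - (known components) = 166.0 - 140.6 = 25.4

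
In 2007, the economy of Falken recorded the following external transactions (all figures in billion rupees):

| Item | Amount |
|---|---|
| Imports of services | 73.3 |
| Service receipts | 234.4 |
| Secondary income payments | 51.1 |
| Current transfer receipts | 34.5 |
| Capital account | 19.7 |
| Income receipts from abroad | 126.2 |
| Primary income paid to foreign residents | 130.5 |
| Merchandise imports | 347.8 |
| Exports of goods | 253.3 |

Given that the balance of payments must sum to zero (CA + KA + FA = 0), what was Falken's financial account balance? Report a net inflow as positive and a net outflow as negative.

Goods balance = 253.3 - 347.8 = -94.5
Services balance = 234.4 - 73.3 = 161.1
Trade balance (goods + services) = -94.5 + 161.1 = 66.6
Net primary income = 126.2 - 130.5 = -4.3
Net secondary income = 34.5 - 51.1 = -16.6
Current account = 66.6 + (-4.3) + (-16.6) = 45.7
Financial account = -(45.7 + 19.7) = -65.4

-65.4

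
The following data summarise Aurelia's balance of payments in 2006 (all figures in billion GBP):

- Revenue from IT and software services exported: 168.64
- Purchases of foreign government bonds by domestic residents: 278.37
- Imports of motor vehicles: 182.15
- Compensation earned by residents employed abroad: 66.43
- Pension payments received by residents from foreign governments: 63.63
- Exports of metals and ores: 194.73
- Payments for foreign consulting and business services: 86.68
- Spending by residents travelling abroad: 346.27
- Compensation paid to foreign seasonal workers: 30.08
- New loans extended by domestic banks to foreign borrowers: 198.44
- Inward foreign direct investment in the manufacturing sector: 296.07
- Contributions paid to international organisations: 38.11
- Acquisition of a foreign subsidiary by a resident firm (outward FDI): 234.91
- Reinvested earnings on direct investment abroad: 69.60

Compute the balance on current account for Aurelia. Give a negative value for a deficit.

Goods: 194.73 - 182.15 = 12.58
Services: -86.68 - 346.27 + 168.64 = -264.31
Primary income: 66.43 - 30.08 + 69.60 = 105.95
Secondary income: 63.63 - 38.11 = 25.52
Current account = 12.58 + (-264.31) + 105.95 + 25.52 = -120.26
(Excluded from the current account — financial account: purchases of foreign government bonds by domestic residents 278.37, new loans extended by domestic banks to foreign borrowers 198.44, inward foreign direct investment in the manufacturing sector 296.07, acquisition of a foreign subsidiary by a resident firm (outward FDI) 234.91.)

-120.26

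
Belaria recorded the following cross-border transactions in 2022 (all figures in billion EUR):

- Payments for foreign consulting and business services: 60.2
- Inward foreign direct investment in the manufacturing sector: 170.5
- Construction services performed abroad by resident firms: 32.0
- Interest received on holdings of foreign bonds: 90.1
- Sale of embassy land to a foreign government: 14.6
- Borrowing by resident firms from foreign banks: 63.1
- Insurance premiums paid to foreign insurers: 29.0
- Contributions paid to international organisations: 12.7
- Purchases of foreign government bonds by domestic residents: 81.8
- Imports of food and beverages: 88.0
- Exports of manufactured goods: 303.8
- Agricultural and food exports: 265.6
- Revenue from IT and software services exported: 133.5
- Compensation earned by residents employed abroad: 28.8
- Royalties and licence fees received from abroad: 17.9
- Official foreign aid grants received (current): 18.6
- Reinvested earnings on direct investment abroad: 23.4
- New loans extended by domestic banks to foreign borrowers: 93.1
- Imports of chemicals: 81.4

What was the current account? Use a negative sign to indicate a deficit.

642.4

Goods: 303.8 - 88.0 + 265.6 - 81.4 = 400.0
Services: -60.2 + 32.0 - 29.0 + 17.9 + 133.5 = 94.2
Primary income: 23.4 + 90.1 + 28.8 = 142.3
Secondary income: -12.7 + 18.6 = 5.9
Current account = 400.0 + 94.2 + 142.3 + 5.9 = 642.4
(Excluded from the current account — financial account: inward foreign direct investment in the manufacturing sector 170.5, borrowing by resident firms from foreign banks 63.1, purchases of foreign government bonds by domestic residents 81.8, new loans extended by domestic banks to foreign borrowers 93.1; capital account: sale of embassy land to a foreign government 14.6.)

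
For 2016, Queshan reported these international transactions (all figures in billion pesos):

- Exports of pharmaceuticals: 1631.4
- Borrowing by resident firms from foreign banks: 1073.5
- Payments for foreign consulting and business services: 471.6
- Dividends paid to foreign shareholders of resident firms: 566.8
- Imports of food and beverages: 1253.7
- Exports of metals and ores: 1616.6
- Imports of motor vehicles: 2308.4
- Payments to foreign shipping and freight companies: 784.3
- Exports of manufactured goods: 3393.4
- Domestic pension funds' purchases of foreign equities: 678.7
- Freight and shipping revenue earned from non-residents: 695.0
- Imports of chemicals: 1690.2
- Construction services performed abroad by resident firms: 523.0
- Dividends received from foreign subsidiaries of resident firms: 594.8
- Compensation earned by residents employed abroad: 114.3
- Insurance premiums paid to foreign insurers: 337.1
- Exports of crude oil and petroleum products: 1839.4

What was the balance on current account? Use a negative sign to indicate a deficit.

Goods: -2308.4 + 3393.4 + 1616.6 - 1690.2 + 1631.4 - 1253.7 + 1839.4 = 3228.5
Services: -337.1 + 523.0 + 695.0 - 471.6 - 784.3 = -375.0
Primary income: 114.3 + 594.8 - 566.8 = 142.3
Current account = 3228.5 + (-375.0) + 142.3 = 2995.8
(Excluded from the current account — financial account: borrowing by resident firms from foreign banks 1073.5, domestic pension funds' purchases of foreign equities 678.7.)

2995.8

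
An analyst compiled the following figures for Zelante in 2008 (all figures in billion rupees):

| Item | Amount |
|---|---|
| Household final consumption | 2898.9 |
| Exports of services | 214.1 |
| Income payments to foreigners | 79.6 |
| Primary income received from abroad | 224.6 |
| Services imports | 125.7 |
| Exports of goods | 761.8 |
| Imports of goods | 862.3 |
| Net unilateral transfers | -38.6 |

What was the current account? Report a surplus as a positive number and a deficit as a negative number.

94.3

Goods balance = 761.8 - 862.3 = -100.5
Services balance = 214.1 - 125.7 = 88.4
Trade balance (goods + services) = -100.5 + 88.4 = -12.1
Net primary income = 224.6 - 79.6 = 145.0
Net secondary income = -38.6
Current account = -12.1 + 145.0 + (-38.6) = 94.3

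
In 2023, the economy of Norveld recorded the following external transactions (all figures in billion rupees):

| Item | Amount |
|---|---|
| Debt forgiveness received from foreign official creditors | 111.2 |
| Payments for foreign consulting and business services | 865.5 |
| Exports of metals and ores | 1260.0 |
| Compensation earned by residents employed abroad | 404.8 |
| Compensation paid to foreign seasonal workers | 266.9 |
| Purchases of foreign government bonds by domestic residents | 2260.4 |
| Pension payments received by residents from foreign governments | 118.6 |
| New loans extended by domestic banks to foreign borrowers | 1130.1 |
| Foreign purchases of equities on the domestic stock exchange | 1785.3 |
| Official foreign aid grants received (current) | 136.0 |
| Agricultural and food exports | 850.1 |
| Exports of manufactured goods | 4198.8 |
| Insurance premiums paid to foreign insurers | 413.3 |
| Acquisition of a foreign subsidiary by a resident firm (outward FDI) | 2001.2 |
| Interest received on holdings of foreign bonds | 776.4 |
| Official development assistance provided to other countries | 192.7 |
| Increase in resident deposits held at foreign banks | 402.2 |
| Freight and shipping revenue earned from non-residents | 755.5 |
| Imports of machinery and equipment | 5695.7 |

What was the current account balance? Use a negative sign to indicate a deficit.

1066.1

Goods: -5695.7 + 1260.0 + 850.1 + 4198.8 = 613.2
Services: 755.5 - 865.5 - 413.3 = -523.3
Primary income: 776.4 - 266.9 + 404.8 = 914.3
Secondary income: -192.7 + 136.0 + 118.6 = 61.9
Current account = 613.2 + (-523.3) + 914.3 + 61.9 = 1066.1
(Excluded from the current account — capital account: debt forgiveness received from foreign official creditors 111.2; financial account: purchases of foreign government bonds by domestic residents 2260.4, new loans extended by domestic banks to foreign borrowers 1130.1, foreign purchases of equities on the domestic stock exchange 1785.3, acquisition of a foreign subsidiary by a resident firm (outward FDI) 2001.2, increase in resident deposits held at foreign banks 402.2.)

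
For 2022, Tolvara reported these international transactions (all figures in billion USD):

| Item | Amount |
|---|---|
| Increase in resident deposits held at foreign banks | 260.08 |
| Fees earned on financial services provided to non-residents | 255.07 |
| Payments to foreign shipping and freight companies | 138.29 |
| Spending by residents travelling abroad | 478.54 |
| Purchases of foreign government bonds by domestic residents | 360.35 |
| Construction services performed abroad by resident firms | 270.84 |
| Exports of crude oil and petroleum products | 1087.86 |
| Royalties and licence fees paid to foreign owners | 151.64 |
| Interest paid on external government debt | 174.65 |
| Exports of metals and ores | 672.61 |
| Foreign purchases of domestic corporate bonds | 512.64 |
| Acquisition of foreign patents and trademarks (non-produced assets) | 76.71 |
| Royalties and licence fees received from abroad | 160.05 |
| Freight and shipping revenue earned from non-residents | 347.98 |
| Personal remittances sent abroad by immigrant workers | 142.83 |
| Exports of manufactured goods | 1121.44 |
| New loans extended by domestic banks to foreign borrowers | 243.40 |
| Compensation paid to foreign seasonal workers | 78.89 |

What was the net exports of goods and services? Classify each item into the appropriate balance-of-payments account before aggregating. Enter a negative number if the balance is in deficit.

Goods: 672.61 + 1121.44 + 1087.86 = 2881.91
Services: 255.07 + 347.98 - 478.54 - 138.29 - 151.64 + 270.84 + 160.05 = 265.47
Trade balance = 2881.91 + 265.47 = 3147.38
(Excluded from the trade balance — financial account: increase in resident deposits held at foreign banks 260.08, purchases of foreign government bonds by domestic residents 360.35, foreign purchases of domestic corporate bonds 512.64, new loans extended by domestic banks to foreign borrowers 243.40; primary income: interest paid on external government debt 174.65, compensation paid to foreign seasonal workers 78.89; capital account: acquisition of foreign patents and trademarks (non-produced assets) 76.71; secondary income: personal remittances sent abroad by immigrant workers 142.83.)

3147.38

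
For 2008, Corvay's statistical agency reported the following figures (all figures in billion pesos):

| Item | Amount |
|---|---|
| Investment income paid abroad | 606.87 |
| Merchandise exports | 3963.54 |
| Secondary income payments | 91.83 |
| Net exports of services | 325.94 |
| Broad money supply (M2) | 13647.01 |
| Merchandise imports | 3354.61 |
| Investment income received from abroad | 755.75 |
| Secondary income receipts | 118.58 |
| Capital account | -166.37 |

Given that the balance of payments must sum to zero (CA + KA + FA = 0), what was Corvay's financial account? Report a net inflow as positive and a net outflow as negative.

Goods balance = 3963.54 - 3354.61 = 608.93
Services balance = 325.94
Trade balance (goods + services) = 608.93 + 325.94 = 934.87
Net primary income = 755.75 - 606.87 = 148.88
Net secondary income = 118.58 - 91.83 = 26.75
Current account = 934.87 + 148.88 + 26.75 = 1110.50
Financial account = -(1110.50 + (-166.37)) = -944.13

-944.13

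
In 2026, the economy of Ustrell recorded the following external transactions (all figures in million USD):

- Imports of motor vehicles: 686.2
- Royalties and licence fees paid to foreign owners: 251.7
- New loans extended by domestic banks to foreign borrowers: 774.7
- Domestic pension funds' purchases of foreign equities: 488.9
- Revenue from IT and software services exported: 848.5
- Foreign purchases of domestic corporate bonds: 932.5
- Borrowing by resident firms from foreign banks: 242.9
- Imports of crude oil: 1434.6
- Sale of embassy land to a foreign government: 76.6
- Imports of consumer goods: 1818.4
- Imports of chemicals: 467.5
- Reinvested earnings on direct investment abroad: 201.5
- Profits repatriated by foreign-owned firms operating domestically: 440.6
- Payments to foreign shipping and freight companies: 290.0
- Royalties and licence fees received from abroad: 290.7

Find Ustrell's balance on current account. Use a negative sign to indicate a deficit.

-4048.3

Goods: -686.2 - 1818.4 - 467.5 - 1434.6 = -4406.7
Services: -290.0 - 251.7 + 848.5 + 290.7 = 597.5
Primary income: -440.6 + 201.5 = -239.1
Current account = (-4406.7) + 597.5 + (-239.1) = -4048.3
(Excluded from the current account — financial account: new loans extended by domestic banks to foreign borrowers 774.7, domestic pension funds' purchases of foreign equities 488.9, foreign purchases of domestic corporate bonds 932.5, borrowing by resident firms from foreign banks 242.9; capital account: sale of embassy land to a foreign government 76.6.)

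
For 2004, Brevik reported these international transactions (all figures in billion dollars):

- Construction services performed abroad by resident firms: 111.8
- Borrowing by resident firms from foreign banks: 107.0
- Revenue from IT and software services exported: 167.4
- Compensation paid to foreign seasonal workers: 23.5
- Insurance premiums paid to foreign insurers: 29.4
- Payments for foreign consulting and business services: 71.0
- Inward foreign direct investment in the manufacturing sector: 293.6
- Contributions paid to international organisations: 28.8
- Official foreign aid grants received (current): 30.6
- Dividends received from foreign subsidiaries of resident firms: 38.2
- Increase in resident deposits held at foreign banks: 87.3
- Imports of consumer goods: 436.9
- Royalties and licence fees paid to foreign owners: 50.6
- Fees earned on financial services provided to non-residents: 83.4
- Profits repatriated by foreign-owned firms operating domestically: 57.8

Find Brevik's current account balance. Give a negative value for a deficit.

Goods: -436.9
Services: -71.0 - 50.6 + 83.4 - 29.4 + 167.4 + 111.8 = 211.6
Primary income: 38.2 - 57.8 - 23.5 = -43.1
Secondary income: 30.6 - 28.8 = 1.8
Current account = (-436.9) + 211.6 + (-43.1) + 1.8 = -266.6
(Excluded from the current account — financial account: borrowing by resident firms from foreign banks 107.0, inward foreign direct investment in the manufacturing sector 293.6, increase in resident deposits held at foreign banks 87.3.)

-266.6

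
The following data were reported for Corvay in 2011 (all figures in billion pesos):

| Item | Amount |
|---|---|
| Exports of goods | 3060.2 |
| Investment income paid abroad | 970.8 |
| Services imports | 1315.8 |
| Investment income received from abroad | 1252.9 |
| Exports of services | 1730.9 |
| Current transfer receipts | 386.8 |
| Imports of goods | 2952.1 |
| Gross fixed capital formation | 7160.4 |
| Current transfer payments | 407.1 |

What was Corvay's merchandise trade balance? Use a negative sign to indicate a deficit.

Goods balance = 3060.2 - 2952.1 = 108.1

108.1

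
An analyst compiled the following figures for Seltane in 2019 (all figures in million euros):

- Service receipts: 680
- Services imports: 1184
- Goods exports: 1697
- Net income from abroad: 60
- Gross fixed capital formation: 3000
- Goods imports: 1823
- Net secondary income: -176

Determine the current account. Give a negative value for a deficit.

-746

Goods balance = 1697 - 1823 = -126
Services balance = 680 - 1184 = -504
Trade balance (goods + services) = -126 + (-504) = -630
Net primary income = 60
Net secondary income = -176
Current account = -630 + 60 + (-176) = -746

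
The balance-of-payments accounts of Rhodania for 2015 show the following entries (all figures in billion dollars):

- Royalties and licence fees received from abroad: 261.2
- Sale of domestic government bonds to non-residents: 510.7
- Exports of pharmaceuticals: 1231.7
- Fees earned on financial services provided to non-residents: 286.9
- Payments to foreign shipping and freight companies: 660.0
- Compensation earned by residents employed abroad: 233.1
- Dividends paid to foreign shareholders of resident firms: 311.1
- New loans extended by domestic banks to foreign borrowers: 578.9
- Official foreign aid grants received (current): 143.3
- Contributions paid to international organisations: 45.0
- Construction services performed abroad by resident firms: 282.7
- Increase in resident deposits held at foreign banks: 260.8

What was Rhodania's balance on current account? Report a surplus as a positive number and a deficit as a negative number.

Goods: 1231.7
Services: 282.7 - 660.0 + 261.2 + 286.9 = 170.8
Primary income: -311.1 + 233.1 = -78.0
Secondary income: -45.0 + 143.3 = 98.3
Current account = 1231.7 + 170.8 + (-78.0) + 98.3 = 1422.8
(Excluded from the current account — financial account: sale of domestic government bonds to non-residents 510.7, new loans extended by domestic banks to foreign borrowers 578.9, increase in resident deposits held at foreign banks 260.8.)

1422.8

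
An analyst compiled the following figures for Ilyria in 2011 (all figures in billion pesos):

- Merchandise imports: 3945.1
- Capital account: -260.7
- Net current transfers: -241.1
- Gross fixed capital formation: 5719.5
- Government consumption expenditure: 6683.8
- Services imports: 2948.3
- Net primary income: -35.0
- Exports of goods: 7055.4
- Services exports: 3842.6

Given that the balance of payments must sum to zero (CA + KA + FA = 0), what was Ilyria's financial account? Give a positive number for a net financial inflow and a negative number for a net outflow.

-3467.8

Goods balance = 7055.4 - 3945.1 = 3110.3
Services balance = 3842.6 - 2948.3 = 894.3
Trade balance (goods + services) = 3110.3 + 894.3 = 4004.6
Net primary income = -35.0
Net secondary income = -241.1
Current account = 4004.6 + (-35.0) + (-241.1) = 3728.5
Financial account = -(3728.5 + (-260.7)) = -3467.8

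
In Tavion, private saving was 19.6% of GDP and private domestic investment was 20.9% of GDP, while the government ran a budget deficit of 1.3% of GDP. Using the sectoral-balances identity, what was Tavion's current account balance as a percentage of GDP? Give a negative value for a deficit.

By the sectoral-balances identity, CA = (S_private - I) + (T - G).
Private balance = 19.6 - 20.9 = -1.3
Government balance (T - G) = -1.3
CA = -1.3 + (-1.3) = -2.6

-2.6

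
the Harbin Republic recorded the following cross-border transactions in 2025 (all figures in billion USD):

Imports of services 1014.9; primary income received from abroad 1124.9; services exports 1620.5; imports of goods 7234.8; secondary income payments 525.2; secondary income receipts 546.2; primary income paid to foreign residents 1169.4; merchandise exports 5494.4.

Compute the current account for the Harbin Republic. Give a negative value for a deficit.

-1158.3

Goods balance = 5494.4 - 7234.8 = -1740.4
Services balance = 1620.5 - 1014.9 = 605.6
Trade balance (goods + services) = -1740.4 + 605.6 = -1134.8
Net primary income = 1124.9 - 1169.4 = -44.5
Net secondary income = 546.2 - 525.2 = 21.0
Current account = -1134.8 + (-44.5) + 21.0 = -1158.3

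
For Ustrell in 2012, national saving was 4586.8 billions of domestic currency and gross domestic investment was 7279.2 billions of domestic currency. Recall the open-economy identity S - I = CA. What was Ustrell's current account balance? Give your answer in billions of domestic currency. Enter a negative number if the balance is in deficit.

-2692.4

S - I = CA (net lending to the rest of the world).
CA = S - I = 4586.8 - 7279.2 = -2692.4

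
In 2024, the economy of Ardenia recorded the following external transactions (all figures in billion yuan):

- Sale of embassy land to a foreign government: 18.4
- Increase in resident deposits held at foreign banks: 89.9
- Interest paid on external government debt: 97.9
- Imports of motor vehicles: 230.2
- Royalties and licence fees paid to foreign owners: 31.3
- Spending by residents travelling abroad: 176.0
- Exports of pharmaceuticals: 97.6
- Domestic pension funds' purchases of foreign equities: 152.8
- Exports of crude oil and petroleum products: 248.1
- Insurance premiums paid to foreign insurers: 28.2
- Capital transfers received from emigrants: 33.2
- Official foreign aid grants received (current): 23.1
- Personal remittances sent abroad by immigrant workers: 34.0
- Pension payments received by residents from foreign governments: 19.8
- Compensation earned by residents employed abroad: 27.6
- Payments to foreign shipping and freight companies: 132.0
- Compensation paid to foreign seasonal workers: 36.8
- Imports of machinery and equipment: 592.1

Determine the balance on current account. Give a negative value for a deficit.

Goods: 248.1 - 230.2 - 592.1 + 97.6 = -476.6
Services: -132.0 - 28.2 - 176.0 - 31.3 = -367.5
Primary income: -36.8 - 97.9 + 27.6 = -107.1
Secondary income: -34.0 + 23.1 + 19.8 = 8.9
Current account = (-476.6) + (-367.5) + (-107.1) + 8.9 = -942.3
(Excluded from the current account — capital account: sale of embassy land to a foreign government 18.4, capital transfers received from emigrants 33.2; financial account: increase in resident deposits held at foreign banks 89.9, domestic pension funds' purchases of foreign equities 152.8.)

-942.3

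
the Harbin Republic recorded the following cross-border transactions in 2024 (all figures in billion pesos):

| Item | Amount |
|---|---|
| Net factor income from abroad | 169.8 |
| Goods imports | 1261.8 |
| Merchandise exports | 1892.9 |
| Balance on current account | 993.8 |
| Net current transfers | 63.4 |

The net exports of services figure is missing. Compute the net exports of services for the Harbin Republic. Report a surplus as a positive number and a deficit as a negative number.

Current account = goods balance + services balance + net primary income + net secondary income
Sum of the known components = 864.3
Net exports of services = CA - (known components) = 993.8 - 864.3 = 129.5

129.5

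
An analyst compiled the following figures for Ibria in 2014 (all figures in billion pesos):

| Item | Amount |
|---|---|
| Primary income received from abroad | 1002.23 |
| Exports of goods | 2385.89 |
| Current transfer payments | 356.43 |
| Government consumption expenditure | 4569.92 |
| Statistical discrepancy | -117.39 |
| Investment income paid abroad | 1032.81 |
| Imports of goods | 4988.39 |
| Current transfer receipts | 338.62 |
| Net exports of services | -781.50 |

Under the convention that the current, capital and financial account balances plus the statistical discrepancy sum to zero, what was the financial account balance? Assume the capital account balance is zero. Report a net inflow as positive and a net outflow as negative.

3549.78

Goods balance = 2385.89 - 4988.39 = -2602.50
Services balance = -781.50
Trade balance (goods + services) = -2602.50 + (-781.50) = -3384.00
Net primary income = 1002.23 - 1032.81 = -30.58
Net secondary income = 338.62 - 356.43 = -17.81
Current account = -3384.00 + (-30.58) + (-17.81) = -3432.39
Financial account = -(-3432.39 + (-117.39)) = 3549.78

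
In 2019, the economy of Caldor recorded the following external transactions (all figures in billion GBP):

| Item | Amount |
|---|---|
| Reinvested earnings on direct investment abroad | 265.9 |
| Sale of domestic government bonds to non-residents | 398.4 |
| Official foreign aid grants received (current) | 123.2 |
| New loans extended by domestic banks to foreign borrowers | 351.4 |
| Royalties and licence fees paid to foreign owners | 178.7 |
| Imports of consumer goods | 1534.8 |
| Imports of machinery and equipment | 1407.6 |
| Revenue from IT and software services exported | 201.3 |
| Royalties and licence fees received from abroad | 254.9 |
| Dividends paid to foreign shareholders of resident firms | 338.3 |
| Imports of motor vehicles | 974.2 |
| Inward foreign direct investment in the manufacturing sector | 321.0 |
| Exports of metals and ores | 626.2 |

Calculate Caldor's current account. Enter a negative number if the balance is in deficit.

Goods: -1407.6 + 626.2 - 974.2 - 1534.8 = -3290.4
Services: 201.3 - 178.7 + 254.9 = 277.5
Primary income: 265.9 - 338.3 = -72.4
Secondary income: 123.2
Current account = (-3290.4) + 277.5 + (-72.4) + 123.2 = -2962.1
(Excluded from the current account — financial account: sale of domestic government bonds to non-residents 398.4, new loans extended by domestic banks to foreign borrowers 351.4, inward foreign direct investment in the manufacturing sector 321.0.)

-2962.1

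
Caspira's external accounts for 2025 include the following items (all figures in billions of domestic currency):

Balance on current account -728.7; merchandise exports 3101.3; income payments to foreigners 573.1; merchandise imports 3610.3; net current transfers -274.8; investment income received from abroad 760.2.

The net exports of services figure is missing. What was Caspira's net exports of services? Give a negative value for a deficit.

Current account = goods balance + services balance + net primary income + net secondary income
Sum of the known components = -596.7
Net exports of services = CA - (known components) = -728.7 - (-596.7) = -132.0

-132.0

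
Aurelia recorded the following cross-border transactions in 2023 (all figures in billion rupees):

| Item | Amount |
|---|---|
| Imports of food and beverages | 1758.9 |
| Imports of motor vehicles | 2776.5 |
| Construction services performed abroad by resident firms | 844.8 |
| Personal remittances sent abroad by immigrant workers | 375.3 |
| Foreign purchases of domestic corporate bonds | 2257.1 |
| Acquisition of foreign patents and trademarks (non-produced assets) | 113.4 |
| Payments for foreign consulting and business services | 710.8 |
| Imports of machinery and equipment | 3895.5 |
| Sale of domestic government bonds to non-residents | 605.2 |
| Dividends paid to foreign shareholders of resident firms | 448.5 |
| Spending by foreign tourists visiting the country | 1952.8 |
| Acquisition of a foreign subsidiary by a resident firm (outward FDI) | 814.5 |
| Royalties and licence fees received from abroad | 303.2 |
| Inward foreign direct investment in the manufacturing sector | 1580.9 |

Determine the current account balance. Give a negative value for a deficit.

-6864.7

Goods: -1758.9 - 2776.5 - 3895.5 = -8430.9
Services: -710.8 + 303.2 + 844.8 + 1952.8 = 2390.0
Primary income: -448.5
Secondary income: -375.3
Current account = (-8430.9) + 2390.0 + (-448.5) + (-375.3) = -6864.7
(Excluded from the current account — financial account: foreign purchases of domestic corporate bonds 2257.1, sale of domestic government bonds to non-residents 605.2, acquisition of a foreign subsidiary by a resident firm (outward FDI) 814.5, inward foreign direct investment in the manufacturing sector 1580.9; capital account: acquisition of foreign patents and trademarks (non-produced assets) 113.4.)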